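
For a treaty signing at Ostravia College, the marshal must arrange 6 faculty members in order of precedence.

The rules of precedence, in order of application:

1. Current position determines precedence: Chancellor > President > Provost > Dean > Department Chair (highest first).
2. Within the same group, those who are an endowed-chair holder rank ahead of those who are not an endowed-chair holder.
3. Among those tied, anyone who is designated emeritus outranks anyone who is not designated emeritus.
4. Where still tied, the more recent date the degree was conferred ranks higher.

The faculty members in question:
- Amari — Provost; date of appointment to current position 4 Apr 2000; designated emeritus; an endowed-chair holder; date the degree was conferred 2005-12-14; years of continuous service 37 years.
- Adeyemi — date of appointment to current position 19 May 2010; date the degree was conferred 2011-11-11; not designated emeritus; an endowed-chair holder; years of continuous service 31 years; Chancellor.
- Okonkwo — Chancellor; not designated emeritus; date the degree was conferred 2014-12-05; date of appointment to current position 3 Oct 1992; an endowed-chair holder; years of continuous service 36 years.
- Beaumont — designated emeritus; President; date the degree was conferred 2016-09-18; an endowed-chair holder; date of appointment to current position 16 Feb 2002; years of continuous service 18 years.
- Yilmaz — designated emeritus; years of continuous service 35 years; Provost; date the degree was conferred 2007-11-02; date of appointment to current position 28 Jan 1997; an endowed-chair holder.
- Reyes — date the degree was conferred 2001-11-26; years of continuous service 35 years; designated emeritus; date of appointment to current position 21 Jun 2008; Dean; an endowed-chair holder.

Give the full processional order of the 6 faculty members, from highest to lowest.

Okonkwo, Adeyemi, Beaumont, Yilmaz, Amari, Reyes

By current position: Okonkwo and Adeyemi (Chancellor); then Beaumont (President); then Yilmaz and Amari (Provost); then Reyes (Dean).
Okonkwo and Adeyemi are each an endowed-chair holder, so the next rule applies.
Okonkwo and Adeyemi are each not designated emeritus, so the next rule applies.
Among Okonkwo and Adeyemi, by date the degree was conferred (later first): Okonkwo (2014-12-05) before Adeyemi (2011-11-11).
Yilmaz and Amari are each an endowed-chair holder, so the next rule applies.
Yilmaz and Amari are each designated emeritus, so the next rule applies.
Among Yilmaz and Amari, by date the degree was conferred (later first): Yilmaz (2007-11-02) before Amari (2005-12-14).
Full order: Okonkwo, Adeyemi, Beaumont, Yilmaz, Amari, Reyes.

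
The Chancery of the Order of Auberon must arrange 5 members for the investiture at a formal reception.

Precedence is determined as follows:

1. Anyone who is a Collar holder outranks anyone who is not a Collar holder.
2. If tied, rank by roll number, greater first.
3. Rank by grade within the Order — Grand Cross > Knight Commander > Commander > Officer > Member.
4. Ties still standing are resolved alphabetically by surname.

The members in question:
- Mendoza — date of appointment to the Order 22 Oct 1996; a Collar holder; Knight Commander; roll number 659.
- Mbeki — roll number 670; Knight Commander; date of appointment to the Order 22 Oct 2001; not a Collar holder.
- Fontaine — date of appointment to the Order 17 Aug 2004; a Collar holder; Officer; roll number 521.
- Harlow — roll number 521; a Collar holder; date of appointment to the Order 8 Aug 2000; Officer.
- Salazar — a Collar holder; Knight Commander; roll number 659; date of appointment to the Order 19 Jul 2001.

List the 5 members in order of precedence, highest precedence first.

Mendoza, Salazar, Fontaine, Harlow, Mbeki

By the first rule: Mendoza, Salazar, Fontaine and Harlow (each a Collar holder); then Mbeki (not a Collar holder).
Among Mendoza, Salazar, Fontaine and Harlow, by roll number (higher first): Mendoza and Salazar (659) before Fontaine and Harlow (521).
Mendoza and Salazar are each Knight Commander, so the next rule applies.
Among Mendoza and Salazar, alphabetically by surname: Mendoza before Salazar.
Fontaine and Harlow are each Officer, so the next rule applies.
Among Fontaine and Harlow, alphabetically by surname: Fontaine before Harlow.
Full order: Mendoza, Salazar, Fontaine, Harlow, Mbeki.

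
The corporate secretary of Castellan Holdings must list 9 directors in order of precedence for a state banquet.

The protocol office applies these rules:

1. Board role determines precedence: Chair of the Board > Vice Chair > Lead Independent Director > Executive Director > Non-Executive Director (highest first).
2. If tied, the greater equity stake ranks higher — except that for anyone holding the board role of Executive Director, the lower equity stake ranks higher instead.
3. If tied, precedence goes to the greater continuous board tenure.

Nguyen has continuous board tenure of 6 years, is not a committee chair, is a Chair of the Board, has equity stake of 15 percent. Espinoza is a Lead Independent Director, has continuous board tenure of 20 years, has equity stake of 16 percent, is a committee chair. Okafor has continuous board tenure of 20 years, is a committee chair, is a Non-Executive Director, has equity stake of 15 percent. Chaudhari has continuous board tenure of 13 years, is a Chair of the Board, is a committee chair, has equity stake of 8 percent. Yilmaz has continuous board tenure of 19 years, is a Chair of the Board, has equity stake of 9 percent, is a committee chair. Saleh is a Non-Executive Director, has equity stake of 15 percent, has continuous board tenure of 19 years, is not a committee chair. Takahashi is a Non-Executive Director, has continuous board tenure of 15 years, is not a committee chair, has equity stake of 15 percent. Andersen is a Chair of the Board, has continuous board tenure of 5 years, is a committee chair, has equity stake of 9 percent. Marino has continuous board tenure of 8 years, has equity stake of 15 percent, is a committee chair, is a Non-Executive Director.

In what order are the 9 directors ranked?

Nguyen, Yilmaz, Andersen, Chaudhari, Espinoza, Okafor, Saleh, Takahashi, Marino

By board role: Nguyen, Yilmaz, Andersen and Chaudhari (Chair of the Board); then Espinoza (Lead Independent Director); then Okafor, Saleh, Takahashi and Marino (Non-Executive Director).
Among Nguyen, Yilmaz, Andersen and Chaudhari, by equity stake (higher first): Nguyen (15 percent) before Yilmaz and Andersen (9 percent) before Chaudhari (8 percent).
Among Yilmaz and Andersen, by continuous board tenure (higher first): Yilmaz (19 years) before Andersen (5 years).
Okafor, Saleh, Takahashi and Marino all have equity stake 15 percent, so the next rule applies.
Among Okafor, Saleh, Takahashi and Marino, by continuous board tenure (higher first): Okafor (20 years) before Saleh (19 years) before Takahashi (15 years) before Marino (8 years).
Full order: Nguyen, Yilmaz, Andersen, Chaudhari, Espinoza, Okafor, Saleh, Takahashi, Marino.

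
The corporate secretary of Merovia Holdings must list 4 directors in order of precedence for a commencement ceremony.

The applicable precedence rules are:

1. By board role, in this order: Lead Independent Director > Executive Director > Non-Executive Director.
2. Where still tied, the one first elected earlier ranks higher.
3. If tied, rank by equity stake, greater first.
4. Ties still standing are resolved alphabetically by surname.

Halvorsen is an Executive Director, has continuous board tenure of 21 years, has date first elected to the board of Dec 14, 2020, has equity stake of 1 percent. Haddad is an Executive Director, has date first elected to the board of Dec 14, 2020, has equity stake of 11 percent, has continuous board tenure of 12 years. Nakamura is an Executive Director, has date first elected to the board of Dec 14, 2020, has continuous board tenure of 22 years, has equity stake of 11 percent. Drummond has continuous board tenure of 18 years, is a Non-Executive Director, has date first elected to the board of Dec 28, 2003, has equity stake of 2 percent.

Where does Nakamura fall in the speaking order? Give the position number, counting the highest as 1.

2

By board role: Haddad, Nakamura and Halvorsen (Executive Director); then Drummond (Non-Executive Director).
Haddad, Nakamura and Halvorsen all have date first elected to the board Dec 14, 2020, so the next rule applies.
Among Haddad, Nakamura and Halvorsen, by equity stake (higher first): Haddad and Nakamura (11 percent) before Halvorsen (1 percent).
Among Haddad and Nakamura, alphabetically by surname: Haddad before Nakamura.
Order: Haddad, Nakamura, Halvorsen, Drummond. So position 2.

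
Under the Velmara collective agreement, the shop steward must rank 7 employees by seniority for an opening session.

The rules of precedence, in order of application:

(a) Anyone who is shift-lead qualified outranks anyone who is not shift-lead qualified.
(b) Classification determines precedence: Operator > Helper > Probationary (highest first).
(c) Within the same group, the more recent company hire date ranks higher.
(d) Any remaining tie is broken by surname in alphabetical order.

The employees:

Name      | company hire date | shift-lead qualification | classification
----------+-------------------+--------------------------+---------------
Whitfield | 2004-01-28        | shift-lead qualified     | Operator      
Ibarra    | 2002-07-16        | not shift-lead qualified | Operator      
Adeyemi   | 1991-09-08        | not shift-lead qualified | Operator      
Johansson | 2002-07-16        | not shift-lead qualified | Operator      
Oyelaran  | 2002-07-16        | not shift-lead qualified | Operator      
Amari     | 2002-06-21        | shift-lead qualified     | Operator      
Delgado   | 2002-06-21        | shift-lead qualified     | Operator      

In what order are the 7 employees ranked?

By the first rule: Whitfield, Amari and Delgado (each shift-lead qualified); then Ibarra, Johansson, Oyelaran and Adeyemi (each not shift-lead qualified).
Whitfield, Amari and Delgado are each Operator, so the next rule applies.
Among Whitfield, Amari and Delgado, by company hire date (later first): Whitfield (2004-01-28) before Amari and Delgado (2002-06-21).
Among Amari and Delgado, alphabetically by surname: Amari before Delgado.
Ibarra, Johansson, Oyelaran and Adeyemi are each Operator, so the next rule applies.
Among Ibarra, Johansson, Oyelaran and Adeyemi, by company hire date (later first): Ibarra, Johansson and Oyelaran (2002-07-16) before Adeyemi (1991-09-08).
Among Ibarra, Johansson and Oyelaran, alphabetically by surname: Ibarra before Johansson before Oyelaran.
Full order: Whitfield, Amari, Delgado, Ibarra, Johansson, Oyelaran, Adeyemi.

Whitfield, Amari, Delgado, Ibarra, Johansson, Oyelaran, Adeyemi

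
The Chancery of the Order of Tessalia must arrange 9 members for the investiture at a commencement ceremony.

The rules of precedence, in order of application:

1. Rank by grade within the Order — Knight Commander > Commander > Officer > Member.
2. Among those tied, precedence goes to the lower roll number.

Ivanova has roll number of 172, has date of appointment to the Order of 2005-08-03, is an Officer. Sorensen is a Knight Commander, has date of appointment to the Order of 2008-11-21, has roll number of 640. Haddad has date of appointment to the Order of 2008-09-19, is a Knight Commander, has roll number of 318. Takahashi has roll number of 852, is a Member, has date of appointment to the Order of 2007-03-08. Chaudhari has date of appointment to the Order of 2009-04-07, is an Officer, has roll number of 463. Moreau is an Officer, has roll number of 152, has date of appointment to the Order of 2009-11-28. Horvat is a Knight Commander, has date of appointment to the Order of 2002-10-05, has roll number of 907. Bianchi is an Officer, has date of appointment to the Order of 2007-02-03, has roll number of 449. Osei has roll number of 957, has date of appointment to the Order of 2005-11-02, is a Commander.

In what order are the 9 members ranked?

By grade within the Order: Haddad, Sorensen and Horvat (Knight Commander); then Osei (Commander); then Moreau, Ivanova, Bianchi and Chaudhari (Officer); then Takahashi (Member).
Among Haddad, Sorensen and Horvat, by roll number (lower first): Haddad (318) before Sorensen (640) before Horvat (907).
Among Moreau, Ivanova, Bianchi and Chaudhari, by roll number (lower first): Moreau (152) before Ivanova (172) before Bianchi (449) before Chaudhari (463).
Full order: Haddad, Sorensen, Horvat, Osei, Moreau, Ivanova, Bianchi, Chaudhari, Takahashi.

Haddad, Sorensen, Horvat, Osei, Moreau, Ivanova, Bianchi, Chaudhari, Takahashi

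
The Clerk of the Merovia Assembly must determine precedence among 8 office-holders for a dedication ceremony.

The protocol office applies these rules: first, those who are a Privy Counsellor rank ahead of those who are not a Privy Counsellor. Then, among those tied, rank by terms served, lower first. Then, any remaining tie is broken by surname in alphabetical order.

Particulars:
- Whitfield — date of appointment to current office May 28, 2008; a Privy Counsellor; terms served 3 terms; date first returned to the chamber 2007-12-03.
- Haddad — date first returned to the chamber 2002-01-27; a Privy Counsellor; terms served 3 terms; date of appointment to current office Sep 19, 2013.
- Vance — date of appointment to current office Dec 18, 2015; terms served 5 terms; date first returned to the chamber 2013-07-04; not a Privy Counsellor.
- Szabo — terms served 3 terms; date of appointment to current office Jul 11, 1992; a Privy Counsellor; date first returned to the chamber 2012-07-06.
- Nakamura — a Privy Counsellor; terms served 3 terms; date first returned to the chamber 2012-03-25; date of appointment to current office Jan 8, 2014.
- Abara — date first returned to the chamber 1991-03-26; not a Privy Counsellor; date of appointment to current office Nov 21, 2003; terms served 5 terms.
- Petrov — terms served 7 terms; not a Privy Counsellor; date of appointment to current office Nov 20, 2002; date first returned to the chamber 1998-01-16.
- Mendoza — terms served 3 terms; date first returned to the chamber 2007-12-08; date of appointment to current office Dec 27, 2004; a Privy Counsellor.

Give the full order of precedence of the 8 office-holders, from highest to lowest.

Haddad, Mendoza, Nakamura, Szabo, Whitfield, Abara, Vance, Petrov

By the first rule: Haddad, Mendoza, Nakamura, Szabo and Whitfield (each a Privy Counsellor); then Abara, Vance and Petrov (each not a Privy Counsellor).
Haddad, Mendoza, Nakamura, Szabo and Whitfield all have terms served 3 terms, so the next rule applies.
Among Haddad, Mendoza, Nakamura, Szabo and Whitfield, alphabetically by surname: Haddad before Mendoza before Nakamura before Szabo before Whitfield.
Among Abara, Vance and Petrov, by terms served (lower first): Abara and Vance (5 terms) before Petrov (7 terms).
Among Abara and Vance, alphabetically by surname: Abara before Vance.
Full order: Haddad, Mendoza, Nakamura, Szabo, Whitfield, Abara, Vance, Petrov.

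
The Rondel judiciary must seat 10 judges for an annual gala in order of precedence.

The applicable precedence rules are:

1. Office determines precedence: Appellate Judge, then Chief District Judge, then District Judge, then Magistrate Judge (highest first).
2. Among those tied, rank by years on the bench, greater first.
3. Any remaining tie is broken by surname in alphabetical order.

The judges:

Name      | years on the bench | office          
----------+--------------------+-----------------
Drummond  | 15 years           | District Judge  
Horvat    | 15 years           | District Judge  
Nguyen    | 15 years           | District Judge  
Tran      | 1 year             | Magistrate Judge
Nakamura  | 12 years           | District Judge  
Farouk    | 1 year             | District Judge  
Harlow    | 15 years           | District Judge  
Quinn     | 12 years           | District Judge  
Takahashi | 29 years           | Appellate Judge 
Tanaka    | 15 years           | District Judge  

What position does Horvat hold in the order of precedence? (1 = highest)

By office: Takahashi (Appellate Judge); then Drummond, Harlow, Horvat, Nguyen, Tanaka, Nakamura, Quinn and Farouk (District Judge); then Tran (Magistrate Judge).
Among Drummond, Harlow, Horvat, Nguyen, Tanaka, Nakamura, Quinn and Farouk, by years on the bench (higher first): Drummond, Harlow, Horvat, Nguyen and Tanaka (15 years) before Nakamura and Quinn (12 years) before Farouk (1 year).
Among Drummond, Harlow, Horvat, Nguyen and Tanaka, alphabetically by surname: Drummond before Harlow before Horvat before Nguyen before Tanaka.
Among Nakamura and Quinn, alphabetically by surname: Nakamura before Quinn.
Order: Takahashi, Drummond, Harlow, Horvat, Nguyen, Tanaka, Nakamura, Quinn, Farouk, Tran. So position 4.

4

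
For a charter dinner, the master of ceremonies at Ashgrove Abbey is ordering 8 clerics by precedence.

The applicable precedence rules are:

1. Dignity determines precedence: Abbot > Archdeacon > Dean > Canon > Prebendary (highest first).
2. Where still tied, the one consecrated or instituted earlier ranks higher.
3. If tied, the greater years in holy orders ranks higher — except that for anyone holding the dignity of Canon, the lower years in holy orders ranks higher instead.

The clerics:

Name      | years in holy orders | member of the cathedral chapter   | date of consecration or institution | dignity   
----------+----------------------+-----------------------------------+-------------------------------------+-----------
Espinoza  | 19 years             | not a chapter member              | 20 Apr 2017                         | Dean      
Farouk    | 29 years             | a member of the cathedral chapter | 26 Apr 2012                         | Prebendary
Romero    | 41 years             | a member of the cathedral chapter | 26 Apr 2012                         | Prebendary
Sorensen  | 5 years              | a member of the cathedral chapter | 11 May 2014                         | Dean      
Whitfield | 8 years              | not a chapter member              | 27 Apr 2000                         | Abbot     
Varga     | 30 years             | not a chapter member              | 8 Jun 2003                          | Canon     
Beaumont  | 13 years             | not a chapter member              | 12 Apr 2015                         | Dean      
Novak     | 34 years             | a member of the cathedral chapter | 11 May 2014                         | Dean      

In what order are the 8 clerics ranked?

By dignity: Whitfield (Abbot); then Novak, Sorensen, Beaumont and Espinoza (Dean); then Varga (Canon); then Romero and Farouk (Prebendary).
Among Novak, Sorensen, Beaumont and Espinoza, by date of consecration or institution (earlier first): Novak and Sorensen (11 May 2014) before Beaumont (12 Apr 2015) before Espinoza (20 Apr 2017).
Among Novak and Sorensen, by years in holy orders (higher first): Novak (34 years) before Sorensen (5 years).
Romero and Farouk both have date of consecration or institution 26 Apr 2012, so the next rule applies.
Among Romero and Farouk, by years in holy orders (higher first): Romero (41 years) before Farouk (29 years).
Full order: Whitfield, Novak, Sorensen, Beaumont, Espinoza, Varga, Romero, Farouk.

Whitfield, Novak, Sorensen, Beaumont, Espinoza, Varga, Romero, Farouk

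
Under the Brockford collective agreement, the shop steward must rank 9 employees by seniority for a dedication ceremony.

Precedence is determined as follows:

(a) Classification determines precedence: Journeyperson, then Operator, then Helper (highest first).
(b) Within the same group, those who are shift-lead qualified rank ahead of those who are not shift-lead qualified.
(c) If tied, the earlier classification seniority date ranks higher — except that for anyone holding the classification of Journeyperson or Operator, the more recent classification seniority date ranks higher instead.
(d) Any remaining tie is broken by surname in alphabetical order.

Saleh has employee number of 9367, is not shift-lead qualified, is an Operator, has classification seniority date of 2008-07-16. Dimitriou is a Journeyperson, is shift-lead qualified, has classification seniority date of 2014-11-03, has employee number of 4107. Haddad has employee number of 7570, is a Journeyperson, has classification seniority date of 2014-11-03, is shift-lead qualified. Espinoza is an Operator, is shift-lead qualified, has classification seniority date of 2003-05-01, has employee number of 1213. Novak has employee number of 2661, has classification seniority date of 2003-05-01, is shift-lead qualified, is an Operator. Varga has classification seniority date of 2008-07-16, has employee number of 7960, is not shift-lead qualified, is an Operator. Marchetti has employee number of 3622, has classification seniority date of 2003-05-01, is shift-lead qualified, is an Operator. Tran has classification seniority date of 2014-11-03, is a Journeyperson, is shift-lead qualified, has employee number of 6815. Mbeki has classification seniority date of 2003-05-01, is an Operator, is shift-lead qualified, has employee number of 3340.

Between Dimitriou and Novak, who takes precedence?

By classification: Dimitriou, Haddad and Tran (Journeyperson); then Espinoza, Marchetti, Mbeki, Novak, Saleh and Varga (Operator).
Dimitriou, Haddad and Tran are each shift-lead qualified, so the next rule applies.
Dimitriou, Haddad and Tran all have classification seniority date 2014-11-03, so the next rule applies.
Among Dimitriou, Haddad and Tran, alphabetically by surname: Dimitriou before Haddad before Tran.
Among Espinoza, Marchetti, Mbeki, Novak, Saleh and Varga, shift-lead qualified before not shift-lead qualified: Espinoza, Marchetti, Mbeki and Novak (shift-lead qualified) before Saleh and Varga (not shift-lead qualified).
Espinoza, Marchetti, Mbeki and Novak all have classification seniority date 2003-05-01, so the next rule applies.
Among Espinoza, Marchetti, Mbeki and Novak, alphabetically by surname: Espinoza before Marchetti before Mbeki before Novak.
Saleh and Varga both have classification seniority date 2008-07-16, so the next rule applies.
Among Saleh and Varga, alphabetically by surname: Saleh before Varga.
So Dimitriou takes precedence.

Dimitriou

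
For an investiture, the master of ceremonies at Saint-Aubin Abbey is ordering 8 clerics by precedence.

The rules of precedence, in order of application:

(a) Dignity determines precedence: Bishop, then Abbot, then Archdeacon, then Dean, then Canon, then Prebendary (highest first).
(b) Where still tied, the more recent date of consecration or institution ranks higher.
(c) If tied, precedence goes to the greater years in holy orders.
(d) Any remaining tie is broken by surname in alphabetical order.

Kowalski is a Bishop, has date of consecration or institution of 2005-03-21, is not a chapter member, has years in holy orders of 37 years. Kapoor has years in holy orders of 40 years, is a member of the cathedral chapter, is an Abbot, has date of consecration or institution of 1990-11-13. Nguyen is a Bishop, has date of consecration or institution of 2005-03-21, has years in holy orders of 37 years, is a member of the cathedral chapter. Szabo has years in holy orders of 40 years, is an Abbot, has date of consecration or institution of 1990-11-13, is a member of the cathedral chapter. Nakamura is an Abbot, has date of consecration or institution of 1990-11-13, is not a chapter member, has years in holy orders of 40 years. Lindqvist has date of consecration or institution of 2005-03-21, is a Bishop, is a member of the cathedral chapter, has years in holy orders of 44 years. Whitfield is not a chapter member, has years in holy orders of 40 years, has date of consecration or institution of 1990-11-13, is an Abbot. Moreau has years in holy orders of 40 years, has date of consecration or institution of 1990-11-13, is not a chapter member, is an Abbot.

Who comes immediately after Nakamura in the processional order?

Szabo

By dignity: Lindqvist, Kowalski and Nguyen (Bishop); then Kapoor, Moreau, Nakamura, Szabo and Whitfield (Abbot).
Lindqvist, Kowalski and Nguyen all have date of consecration or institution 2005-03-21, so the next rule applies.
Among Lindqvist, Kowalski and Nguyen, by years in holy orders (higher first): Lindqvist (44 years) before Kowalski and Nguyen (37 years).
Among Kowalski and Nguyen, alphabetically by surname: Kowalski before Nguyen.
Kapoor, Moreau, Nakamura, Szabo and Whitfield all have date of consecration or institution 1990-11-13, so the next rule applies.
Kapoor, Moreau, Nakamura, Szabo and Whitfield all have years in holy orders 40 years, so the next rule applies.
Among Kapoor, Moreau, Nakamura, Szabo and Whitfield, alphabetically by surname: Kapoor before Moreau before Nakamura before Szabo before Whitfield.
Order: Lindqvist, Kowalski, Nguyen, Kapoor, Moreau, Nakamura, Szabo, Whitfield.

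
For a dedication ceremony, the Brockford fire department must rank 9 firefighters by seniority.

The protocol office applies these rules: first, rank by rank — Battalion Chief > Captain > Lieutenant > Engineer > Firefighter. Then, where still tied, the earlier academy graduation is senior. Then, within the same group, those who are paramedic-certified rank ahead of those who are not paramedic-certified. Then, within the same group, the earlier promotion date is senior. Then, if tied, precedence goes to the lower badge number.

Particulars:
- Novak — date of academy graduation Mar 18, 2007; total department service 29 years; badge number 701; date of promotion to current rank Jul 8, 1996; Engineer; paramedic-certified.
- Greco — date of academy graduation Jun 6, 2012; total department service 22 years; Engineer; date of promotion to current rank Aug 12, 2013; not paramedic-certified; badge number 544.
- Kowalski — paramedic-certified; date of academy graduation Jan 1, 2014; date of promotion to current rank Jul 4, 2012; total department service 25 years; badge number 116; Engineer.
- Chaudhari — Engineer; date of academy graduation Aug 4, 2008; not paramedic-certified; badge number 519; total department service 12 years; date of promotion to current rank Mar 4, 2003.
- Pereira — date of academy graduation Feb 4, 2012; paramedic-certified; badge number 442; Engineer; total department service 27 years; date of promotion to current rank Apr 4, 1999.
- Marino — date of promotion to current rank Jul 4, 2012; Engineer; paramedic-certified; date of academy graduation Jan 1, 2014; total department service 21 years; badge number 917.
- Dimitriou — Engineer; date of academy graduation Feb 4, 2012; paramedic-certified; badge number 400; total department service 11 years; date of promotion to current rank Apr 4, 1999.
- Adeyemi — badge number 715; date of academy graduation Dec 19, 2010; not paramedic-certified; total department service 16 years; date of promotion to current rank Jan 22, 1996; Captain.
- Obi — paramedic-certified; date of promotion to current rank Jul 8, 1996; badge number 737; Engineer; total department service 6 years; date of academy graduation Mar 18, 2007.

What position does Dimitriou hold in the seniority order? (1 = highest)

5

By rank: Adeyemi (Captain); then Novak, Obi, Chaudhari, Dimitriou, Pereira, Greco, Kowalski and Marino (Engineer).
Among Novak, Obi, Chaudhari, Dimitriou, Pereira, Greco, Kowalski and Marino, by date of academy graduation (earlier first): Novak and Obi (Mar 18, 2007) before Chaudhari (Aug 4, 2008) before Dimitriou and Pereira (Feb 4, 2012) before Greco (Jun 6, 2012) before Kowalski and Marino (Jan 1, 2014).
Novak and Obi are each paramedic-certified, so the next rule applies.
Novak and Obi both have date of promotion to current rank Jul 8, 1996, so the next rule applies.
Among Novak and Obi, by badge number (lower first): Novak (701) before Obi (737).
Dimitriou and Pereira are each paramedic-certified, so the next rule applies.
Dimitriou and Pereira both have date of promotion to current rank Apr 4, 1999, so the next rule applies.
Among Dimitriou and Pereira, by badge number (lower first): Dimitriou (400) before Pereira (442).
Kowalski and Marino are each paramedic-certified, so the next rule applies.
Kowalski and Marino both have date of promotion to current rank Jul 4, 2012, so the next rule applies.
Among Kowalski and Marino, by badge number (lower first): Kowalski (116) before Marino (917).
Order: Adeyemi, Novak, Obi, Chaudhari, Dimitriou, Pereira, Greco, Kowalski, Marino. So position 5.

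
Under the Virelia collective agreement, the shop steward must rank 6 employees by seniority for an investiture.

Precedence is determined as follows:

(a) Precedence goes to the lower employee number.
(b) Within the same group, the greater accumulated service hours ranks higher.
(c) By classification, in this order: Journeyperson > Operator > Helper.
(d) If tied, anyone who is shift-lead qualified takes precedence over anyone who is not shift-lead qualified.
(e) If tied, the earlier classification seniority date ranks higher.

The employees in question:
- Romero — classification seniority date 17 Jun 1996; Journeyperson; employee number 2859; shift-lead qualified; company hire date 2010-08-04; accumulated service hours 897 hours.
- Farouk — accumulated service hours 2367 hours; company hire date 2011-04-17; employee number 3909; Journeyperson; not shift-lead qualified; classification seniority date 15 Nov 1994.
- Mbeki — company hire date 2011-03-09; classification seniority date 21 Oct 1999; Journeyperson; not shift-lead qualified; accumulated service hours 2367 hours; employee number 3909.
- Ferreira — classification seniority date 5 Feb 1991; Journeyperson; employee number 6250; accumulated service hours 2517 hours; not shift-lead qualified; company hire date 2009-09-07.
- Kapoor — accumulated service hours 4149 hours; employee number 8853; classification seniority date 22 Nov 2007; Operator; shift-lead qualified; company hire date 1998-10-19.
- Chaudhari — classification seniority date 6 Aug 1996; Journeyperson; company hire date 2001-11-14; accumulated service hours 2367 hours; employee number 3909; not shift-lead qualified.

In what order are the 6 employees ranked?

Romero, Farouk, Chaudhari, Mbeki, Ferreira, Kapoor

By employee number (lower first): Romero (2859); then Farouk, Chaudhari and Mbeki (each 3909); then Ferreira (6250); then Kapoor (8853).
Farouk, Chaudhari and Mbeki all have accumulated service hours 2367 hours, so the next rule applies.
Farouk, Chaudhari and Mbeki are each Journeyperson, so the next rule applies.
Farouk, Chaudhari and Mbeki are each not shift-lead qualified, so the next rule applies.
Among Farouk, Chaudhari and Mbeki, by classification seniority date (earlier first): Farouk (15 Nov 1994) before Chaudhari (6 Aug 1996) before Mbeki (21 Oct 1999).
Full order: Romero, Farouk, Chaudhari, Mbeki, Ferreira, Kapoor.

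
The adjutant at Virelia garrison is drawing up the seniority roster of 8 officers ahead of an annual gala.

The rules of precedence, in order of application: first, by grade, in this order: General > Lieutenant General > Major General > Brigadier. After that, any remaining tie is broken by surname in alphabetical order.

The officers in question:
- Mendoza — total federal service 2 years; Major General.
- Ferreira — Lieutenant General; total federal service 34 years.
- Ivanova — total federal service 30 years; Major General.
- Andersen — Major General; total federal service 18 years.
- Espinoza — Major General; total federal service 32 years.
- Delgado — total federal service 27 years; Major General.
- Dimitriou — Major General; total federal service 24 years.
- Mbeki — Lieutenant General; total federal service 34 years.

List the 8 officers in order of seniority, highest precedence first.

Ferreira, Mbeki, Andersen, Delgado, Dimitriou, Espinoza, Ivanova, Mendoza

By grade: Ferreira and Mbeki (Lieutenant General); then Andersen, Delgado, Dimitriou, Espinoza, Ivanova and Mendoza (Major General).
Among Ferreira and Mbeki, alphabetically by surname: Ferreira before Mbeki.
Among Andersen, Delgado, Dimitriou, Espinoza, Ivanova and Mendoza, alphabetically by surname: Andersen before Delgado before Dimitriou before Espinoza before Ivanova before Mendoza.
Full order: Ferreira, Mbeki, Andersen, Delgado, Dimitriou, Espinoza, Ivanova, Mendoza.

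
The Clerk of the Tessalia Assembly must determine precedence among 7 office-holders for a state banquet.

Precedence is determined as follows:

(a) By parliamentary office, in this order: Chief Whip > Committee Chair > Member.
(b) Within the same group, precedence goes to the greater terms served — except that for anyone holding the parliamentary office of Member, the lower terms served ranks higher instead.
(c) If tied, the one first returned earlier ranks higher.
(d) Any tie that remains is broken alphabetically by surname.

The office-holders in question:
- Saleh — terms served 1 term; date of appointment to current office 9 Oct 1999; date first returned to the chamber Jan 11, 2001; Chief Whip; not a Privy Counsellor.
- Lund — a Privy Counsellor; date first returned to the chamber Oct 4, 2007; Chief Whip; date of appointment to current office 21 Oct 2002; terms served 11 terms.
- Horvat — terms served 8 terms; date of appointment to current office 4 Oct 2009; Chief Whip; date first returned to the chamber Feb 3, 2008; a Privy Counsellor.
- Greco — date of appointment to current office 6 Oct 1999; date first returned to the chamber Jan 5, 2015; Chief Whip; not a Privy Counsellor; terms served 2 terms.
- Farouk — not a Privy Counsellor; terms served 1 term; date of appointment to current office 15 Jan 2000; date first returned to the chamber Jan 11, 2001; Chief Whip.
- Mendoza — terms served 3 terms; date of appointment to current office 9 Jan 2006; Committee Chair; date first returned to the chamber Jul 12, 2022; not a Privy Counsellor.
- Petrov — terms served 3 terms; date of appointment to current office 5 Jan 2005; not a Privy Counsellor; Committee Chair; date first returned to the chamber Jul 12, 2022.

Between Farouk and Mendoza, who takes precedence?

Farouk

By parliamentary office: Lund, Horvat, Greco, Farouk and Saleh (Chief Whip); then Mendoza and Petrov (Committee Chair).
Among Lund, Horvat, Greco, Farouk and Saleh, by terms served (higher first): Lund (11 terms) before Horvat (8 terms) before Greco (2 terms) before Farouk and Saleh (1 term).
Farouk and Saleh both have date first returned to the chamber Jan 11, 2001, so the next rule applies.
Among Farouk and Saleh, alphabetically by surname: Farouk before Saleh.
Mendoza and Petrov both have terms served 3 terms, so the next rule applies.
Mendoza and Petrov both have date first returned to the chamber Jul 12, 2022, so the next rule applies.
Among Mendoza and Petrov, alphabetically by surname: Mendoza before Petrov.
So Farouk takes precedence.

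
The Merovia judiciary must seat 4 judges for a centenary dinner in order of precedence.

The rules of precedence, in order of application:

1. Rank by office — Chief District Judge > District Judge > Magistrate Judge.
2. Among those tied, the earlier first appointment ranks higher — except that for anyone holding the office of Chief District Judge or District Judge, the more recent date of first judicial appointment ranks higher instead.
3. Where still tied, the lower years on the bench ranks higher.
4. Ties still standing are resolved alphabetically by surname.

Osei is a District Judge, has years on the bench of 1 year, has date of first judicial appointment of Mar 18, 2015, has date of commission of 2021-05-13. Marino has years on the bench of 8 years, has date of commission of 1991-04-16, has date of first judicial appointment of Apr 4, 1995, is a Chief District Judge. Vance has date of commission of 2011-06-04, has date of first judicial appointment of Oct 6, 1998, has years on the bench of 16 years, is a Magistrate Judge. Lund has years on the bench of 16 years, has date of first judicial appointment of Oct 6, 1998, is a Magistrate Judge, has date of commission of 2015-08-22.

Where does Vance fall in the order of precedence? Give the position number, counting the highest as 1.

4

By office: Marino (Chief District Judge); then Osei (District Judge); then Lund and Vance (Magistrate Judge).
Lund and Vance both have date of first judicial appointment Oct 6, 1998, so the next rule applies.
Lund and Vance both have years on the bench 16 years, so the next rule applies.
Among Lund and Vance, alphabetically by surname: Lund before Vance.
Order: Marino, Osei, Lund, Vance. So position 4.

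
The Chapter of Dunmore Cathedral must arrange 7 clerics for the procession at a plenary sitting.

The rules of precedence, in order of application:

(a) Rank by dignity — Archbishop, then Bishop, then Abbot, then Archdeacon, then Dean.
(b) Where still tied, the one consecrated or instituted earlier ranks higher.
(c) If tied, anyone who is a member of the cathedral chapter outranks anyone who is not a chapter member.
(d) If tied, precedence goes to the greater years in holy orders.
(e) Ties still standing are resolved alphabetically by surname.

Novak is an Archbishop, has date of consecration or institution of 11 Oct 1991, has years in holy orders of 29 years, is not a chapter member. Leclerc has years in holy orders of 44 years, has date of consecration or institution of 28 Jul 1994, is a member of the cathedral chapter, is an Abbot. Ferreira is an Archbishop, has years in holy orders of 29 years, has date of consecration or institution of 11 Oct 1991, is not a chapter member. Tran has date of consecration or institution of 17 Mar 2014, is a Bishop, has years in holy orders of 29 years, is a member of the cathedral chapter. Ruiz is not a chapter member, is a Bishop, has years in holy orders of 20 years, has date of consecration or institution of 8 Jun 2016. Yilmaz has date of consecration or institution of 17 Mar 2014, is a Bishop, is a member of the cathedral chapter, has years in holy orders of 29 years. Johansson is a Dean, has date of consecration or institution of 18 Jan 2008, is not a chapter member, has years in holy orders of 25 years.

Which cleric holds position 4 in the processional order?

Yilmaz

By dignity: Ferreira and Novak (Archbishop); then Tran, Yilmaz and Ruiz (Bishop); then Leclerc (Abbot); then Johansson (Dean).
Ferreira and Novak both have date of consecration or institution 11 Oct 1991, so the next rule applies.
Ferreira and Novak are each not a chapter member, so the next rule applies.
Ferreira and Novak both have years in holy orders 29 years, so the next rule applies.
Among Ferreira and Novak, alphabetically by surname: Ferreira before Novak.
Among Tran, Yilmaz and Ruiz, by date of consecration or institution (earlier first): Tran and Yilmaz (17 Mar 2014) before Ruiz (8 Jun 2016).
Tran and Yilmaz are each a member of the cathedral chapter, so the next rule applies.
Tran and Yilmaz both have years in holy orders 29 years, so the next rule applies.
Among Tran and Yilmaz, alphabetically by surname: Tran before Yilmaz.
Order: Ferreira, Novak, Tran, Yilmaz, Ruiz, Leclerc, Johansson.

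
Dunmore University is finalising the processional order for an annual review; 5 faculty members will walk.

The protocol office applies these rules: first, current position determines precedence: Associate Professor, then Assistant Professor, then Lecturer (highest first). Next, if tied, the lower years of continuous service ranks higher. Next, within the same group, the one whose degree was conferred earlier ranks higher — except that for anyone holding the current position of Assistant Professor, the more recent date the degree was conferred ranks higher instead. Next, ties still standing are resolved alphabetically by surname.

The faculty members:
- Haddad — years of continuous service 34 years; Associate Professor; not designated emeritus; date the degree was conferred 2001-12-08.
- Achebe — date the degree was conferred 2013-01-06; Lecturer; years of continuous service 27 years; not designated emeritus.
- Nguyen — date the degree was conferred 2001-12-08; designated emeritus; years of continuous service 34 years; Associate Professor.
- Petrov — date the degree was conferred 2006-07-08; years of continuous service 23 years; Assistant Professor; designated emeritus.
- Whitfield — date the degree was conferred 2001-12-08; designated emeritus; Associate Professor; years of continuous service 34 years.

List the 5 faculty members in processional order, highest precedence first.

By current position: Haddad, Nguyen and Whitfield (Associate Professor); then Petrov (Assistant Professor); then Achebe (Lecturer).
Haddad, Nguyen and Whitfield all have years of continuous service 34 years, so the next rule applies.
Haddad, Nguyen and Whitfield all have date the degree was conferred 2001-12-08, so the next rule applies.
Among Haddad, Nguyen and Whitfield, alphabetically by surname: Haddad before Nguyen before Whitfield.
Full order: Haddad, Nguyen, Whitfield, Petrov, Achebe.

Haddad, Nguyen, Whitfield, Petrov, Achebe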